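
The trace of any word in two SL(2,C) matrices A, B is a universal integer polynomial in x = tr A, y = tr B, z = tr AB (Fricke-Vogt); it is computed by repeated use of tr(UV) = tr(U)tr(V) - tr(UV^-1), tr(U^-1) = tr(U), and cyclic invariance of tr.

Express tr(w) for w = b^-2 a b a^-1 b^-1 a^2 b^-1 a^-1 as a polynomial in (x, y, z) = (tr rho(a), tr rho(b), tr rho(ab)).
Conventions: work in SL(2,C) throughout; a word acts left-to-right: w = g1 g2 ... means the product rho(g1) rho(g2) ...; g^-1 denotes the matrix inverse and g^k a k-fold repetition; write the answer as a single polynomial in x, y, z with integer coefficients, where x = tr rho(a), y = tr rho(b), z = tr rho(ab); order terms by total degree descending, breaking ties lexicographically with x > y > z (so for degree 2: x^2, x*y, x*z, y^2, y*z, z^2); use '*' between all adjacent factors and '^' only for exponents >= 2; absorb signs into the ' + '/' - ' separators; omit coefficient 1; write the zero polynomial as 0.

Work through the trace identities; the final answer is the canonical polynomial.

-x^3*y^3*z^2 + 2*x^4*y^2*z + x^2*y^4*z + 2*x^2*y^2*z^3 - x^5*y - x^3*y^3 - 2*x^3*y*z^2 - x*y*z^4 - 6*x^2*y^2*z - y^4*z - y^2*z^3 + 5*x^3*y + 2*x*y^3 + 5*x*y*z^2 + 3*y^2*z - 6*x*y + z

next, trace(a^2) = trace(a)*trace(a) - trace(1) = x^2 - 2
trace(a^2 b) = trace(a)*trace(b a) - trace(b) = x*z - y
and trace(b^-1 a^2) = trace(a^2)*trace(b) - trace(a^2 b) = x^2*y - x*z - y
and trace(a^3) = trace(a)*trace(a^2) - trace(a) = x^3 - 3*x
and trace(b a^3) = trace(a)*trace(b a^2) - trace(b a) = x^2*z - x*y - z
and trace(a^3 b a) = trace(a)*trace(b a^3) - trace(b a^2) = x^3*z - x^2*y - 2*x*z + y
next, trace(b a b a) = trace(b a)*trace(b a) - trace(1)   [split at repeated b] = z^2 - 2
next, trace(b a b) = trace(b)*trace(a b) - trace(a) = y*z - x
trace(b a b a^2) = trace(a)*trace(b a b a) - trace(b a b) = x*z^2 - y*z - x
and trace(a^3 b a b) = trace(a)*trace(b a b a^2) - trace(b a b a) = x^2*z^2 - x*y*z - x^2 - z^2 + 2
next, trace(b^-1 a^3 b a) = trace(a^3 b a)*trace(b) - trace(a^3 b a b) = x^3*y*z - x^2*y^2 - x^2*z^2 - x*y*z + x^2 + y^2 + z^2 - 2
and trace(a^-1 b^-1 a^3 b) = trace(b^-1 a^3 b)*trace(a) - trace(b^-1 a^3 b a) = -x^3*y*z + x^4 + x^2*y^2 + x^2*z^2 + x*y*z - 4*x^2 - y^2 - z^2 + 2
and trace(a^3 b^-1 a^-1 b^-1) = trace(a^-1 b^-1 a^3)*trace(b) - trace(a^-1 b^-1 a^3 b) = x^3*y*z - x^4 - x^2*z^2 - 2*x*y*z + 4*x^2 + z^2 - 2
trace(a^2 b^-1 a^-1 b^-2 a) = trace(a^3 b^-1 a^-1 b^-1)*trace(b) - trace(a^3 b^-1 a^-1) = x^3*y^2*z - x^4*y - x^2*y*z^2 - 2*x*y^2*z + 3*x^2*y + y*z^2 + x*z - y
and trace(a b a^3 b^-1) = trace(a b a^3)*trace(b) - trace(a b a^3 b) = x^3*y*z - x^2*y^2 - x^2*z^2 - x*y*z + x^2 + y^2 + z^2 - 2
and trace(a b a^3 b^-2) = trace(a b a^3 b^-1)*trace(b) - trace(a b a^3) = x^3*y^2*z - x^2*y^3 - x^2*y*z^2 - x^3*z - x*y^2*z + 2*x^2*y + y^3 + y*z^2 + 2*x*z - 3*y
trace(a^2 b^-3 a b a) = trace(a b a^3 b^-2)*trace(b) - trace(a b a^3 b^-1) = x^3*y^3*z - x^2*y^4 - x^2*y^2*z^2 - 2*x^3*y*z - x*y^3*z + 3*x^2*y^2 + x^2*z^2 + y^4 + y^2*z^2 + 3*x*y*z - x^2 - 4*y^2 - z^2 + 2
trace(b a b a b a) = trace(b a b a)*trace(b a) - trace(a b)   [split at repeated b] = z^3 - 3*z
and trace(b a b a b) = trace(b)*trace(a b a b) - trace(a b a) = y*z^2 - x*z - y
trace(a b a b a^2 b) = trace(a)*trace(b a b a b a) - trace(b a b a b) = x*z^3 - y*z^2 - 2*x*z + y
next, trace(b^-1 a b a b a^2) = trace(a b a b a^2)*trace(b) - trace(a b a b a^2 b) = x^2*y*z^2 - x*y^2*z - x*z^3 - x^2*y + 2*x*z + y
trace(b^-1 a b a b a^2 b^-1) = trace(b^-1 a b a b a^2)*trace(b) - trace(b^-1 a b a b a^2 b) = x^2*y^2*z^2 - x*y^3*z - x*y*z^3 - x^2*y^2 - x^2*z^2 + 3*x*y*z + x^2 + y^2 + z^2 - 2
trace(a^2 b^-3 a b a b) = trace(b^-1 a b a b a^2 b^-1)*trace(b) - trace(b^-1 a b a b a^2) = x^2*y^3*z^2 - x*y^4*z - x*y^2*z^3 - x^2*y^3 - 2*x^2*y*z^2 + 4*x*y^2*z + x*z^3 + 2*x^2*y + y^3 + y*z^2 - 2*x*z - 3*y
next, trace(b^-2 a b a b^-1 a^2 b^-1) = trace(a^2 b^-3 a b a)*trace(b) - trace(a^2 b^-3 a b a b) = x^3*y^4*z - x^2*y^5 - 2*x^2*y^3*z^2 - 2*x^3*y^2*z + x*y^2*z^3 + 4*x^2*y^3 + 3*x^2*y*z^2 + y^5 + y^3*z^2 - x*y^2*z - x*z^3 - 3*x^2*y - 5*y^3 - 2*y*z^2 + 2*x*z + 5*y
trace(a^4 b a) = trace(a)*trace(b a^4) - trace(b a^3) = x^4*z - x^3*y - 3*x^2*z + 2*x*y + z
trace(a^4 b a b) = trace(a)*trace(a b a b a^2) - trace(a b a b a) = x^3*z^2 - x^2*y*z - x^3 - 2*x*z^2 + y*z + 3*x
trace(a b a b^-1 a^3) = trace(a^4 b a)*trace(b) - trace(a^4 b a b) = x^4*y*z - x^3*y^2 - x^3*z^2 - 2*x^2*y*z + x^3 + 2*x*y^2 + 2*x*z^2 - 3*x
trace(a^3 b a b a b) = trace(a)*trace(b a b a b a^2) - trace(b a b a b a) = x^2*z^3 - x*y*z^2 - 2*x^2*z - z^3 + x*y + 3*z
trace(a b a b^-1 a^3 b) = trace(a^3 b a b a)*trace(b) - trace(a^3 b a b a b) = x^3*y*z^2 - x^2*y^2*z - x^2*z^3 - x^3*y - x*y*z^2 + 2*x^2*z + y^2*z + z^3 + 2*x*y - 3*z
next, trace(b^-1 a b a b^-1 a^3) = trace(a b a b^-1 a^3)*trace(b) - trace(a b a b^-1 a^3 b) = x^4*y^2*z - x^3*y^3 - 2*x^3*y*z^2 - x^2*y^2*z + x^2*z^3 + 2*x^3*y + 2*x*y^3 + 3*x*y*z^2 - 2*x^2*z - y^2*z - z^3 - 5*x*y + 3*z
trace(a b^-2 a b a b^-1 a^2) = trace(b^-1 a b a b^-1 a^3)*trace(b) - trace(b^-1 a b a b^-1 a^3 b) = x^4*y^3*z - x^3*y^4 - 2*x^3*y^2*z^2 - x^4*y*z - x^2*y^3*z + x^2*y*z^3 + 3*x^3*y^2 + x^3*z^2 + 2*x*y^4 + 3*x*y^2*z^2 - y^3*z - y*z^3 - x^3 - 7*x*y^2 - 2*x*z^2 + 3*y*z + 3*x
next, trace(b^2) = trace(b)*trace(b) - trace(1) = y^2 - 2
trace(b a^2 b) = trace(a)*trace(b^2 a) - trace(b^2) = x*y*z - x^2 - y^2 + 2
trace(a b a^2 b a) = trace(a)*trace(b a^2 b a) - trace(b a^2 b) = x^2*z^2 - 2*x*y*z + y^2 - 2
next, trace(a^2 b a^2 b a) = trace(a)*trace(a b a^2 b a) - trace(a b a^2 b) = x^3*z^2 - 2*x^2*y*z + x*y^2 - x*z^2 + y*z - x
trace(b^2 a b) = trace(b)*trace(b a b) - trace(b a) = y^2*z - x*y - z
and trace(b a b a^2 b) = trace(a)*trace(b^2 a b a) - trace(b^2 a b) = x*y*z^2 - x^2*z - y^2*z + z
trace(a^2 b a^2 b a b) = trace(a)*trace(b a b a^2 b a) - trace(b a b a^2 b) = x^2*z^3 - 2*x*y*z^2 - x^2*z + y^2*z + x*y - z
and trace(a b a b^-1 a^2 b a) = trace(a^2 b a^2 b a)*trace(b) - trace(a^2 b a^2 b a b) = x^3*y*z^2 - 2*x^2*y^2*z - x^2*z^3 + x*y^3 + x*y*z^2 + x^2*z - 2*x*y + z
and trace(b a b a b a b a) = trace(a b)*trace(a b a b a b) - trace(a^-1 b^-1 a^-1 b^-1)   [split at repeated a] = z^4 - 4*z^2 + 2
and trace(b a b a b a b) = trace(b)*trace(a b a b a b) - trace(a b a b a) = y*z^3 - x*z^2 - 2*y*z + x
trace(a^2 b a b a b a b) = trace(a)*trace(b a b a b a b a) - trace(b a b a b a b) = x*z^4 - y*z^3 - 3*x*z^2 + 2*y*z + x
trace(a b a b^-1 a^2 b a b) = trace(a^2 b a b a b a)*trace(b) - trace(a^2 b a b a b a b) = x^2*y*z^3 - x*y^2*z^2 - x*z^4 - 2*x^2*y*z + x*y^2 + 3*x*z^2 + y*z - x
trace(a b a b^-1 a^2 b a b^-1) = trace(a b a b^-1 a^2 b a)*trace(b) - trace(a b a b^-1 a^2 b a b) = x^3*y^2*z^2 - 2*x^2*y^3*z - 2*x^2*y*z^3 + x*y^4 + 2*x*y^2*z^2 + x*z^4 + 3*x^2*y*z - 3*x*y^2 - 3*x*z^2 + x
and trace(a b^-2 a b a b^-1 a^2 b) = trace(a b a b^-1 a^2 b a b^-1)*trace(b) - trace(a b a b^-1 a^2 b a) = x^3*y^3*z^2 - 2*x^2*y^4*z - 2*x^2*y^2*z^3 - x^3*y*z^2 + x*y^5 + 2*x*y^3*z^2 + x*y*z^4 + 5*x^2*y^2*z + x^2*z^3 - 4*x*y^3 - 4*x*y*z^2 - x^2*z + 3*x*y - z
next, trace(b^-2 a b a b^-1 a^2 b^-1 a) = trace(a b^-2 a b a b^-1 a^2)*trace(b) - trace(a b^-2 a b a b^-1 a^2 b) = x^4*y^4*z - x^3*y^5 - 3*x^3*y^3*z^2 - x^4*y^2*z + x^2*y^4*z + 3*x^2*y^2*z^3 + 3*x^3*y^3 + 2*x^3*y*z^2 + x*y^5 + x*y^3*z^2 - x*y*z^4 - 5*x^2*y^2*z - x^2*z^3 - y^4*z - y^2*z^3 - x^3*y - 3*x*y^3 + 2*x*y*z^2 + x^2*z + 3*y^2*z + z
trace(b^-1 a^2 b^-1 a^-1 b^-2 a b a) = trace(b^-2 a b a b^-1 a^2 b^-1)*trace(a) - trace(b^-2 a b a b^-1 a^2 b^-1 a) = x^3*y^3*z^2 - x^4*y^2*z - x^2*y^4*z - 2*x^2*y^2*z^3 + x^3*y^3 + x^3*y*z^2 + x*y*z^4 + 4*x^2*y^2*z + y^4*z + y^2*z^3 - 2*x^3*y - 2*x*y^3 - 4*x*y*z^2 + x^2*z - 3*y^2*z + 5*x*y - z
next, trace(b^-2 a b a^-1 b^-1 a^2 b^-1 a^-1) = trace(b^-1 a^2 b^-1 a^-1 b^-2 a b)*trace(a) - trace(b^-1 a^2 b^-1 a^-1 b^-2 a b a) = -x^3*y^3*z^2 + 2*x^4*y^2*z + x^2*y^4*z + 2*x^2*y^2*z^3 - x^5*y - x^3*y^3 - 2*x^3*y*z^2 - x*y*z^4 - 6*x^2*y^2*z - y^4*z - y^2*z^3 + 5*x^3*y + 2*x*y^3 + 5*x*y*z^2 + 3*y^2*z - 6*x*y + z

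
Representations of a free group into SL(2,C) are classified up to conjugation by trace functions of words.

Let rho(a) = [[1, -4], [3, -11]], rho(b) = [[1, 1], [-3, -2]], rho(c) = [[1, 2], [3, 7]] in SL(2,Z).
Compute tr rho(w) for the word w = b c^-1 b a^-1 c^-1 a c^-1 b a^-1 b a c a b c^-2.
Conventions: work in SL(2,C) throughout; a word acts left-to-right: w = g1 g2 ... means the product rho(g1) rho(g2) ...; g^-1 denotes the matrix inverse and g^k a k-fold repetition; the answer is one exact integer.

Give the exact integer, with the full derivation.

-38904779674

rho(b) = [[1, 1], [-3, -2]]
... * rho(c^-1) = [[7, -2], [-3, 1]]  ->  [[4, -1], [-15, 4]]
... * rho(b) = [[1, 1], [-3, -2]]  ->  [[7, 6], [-27, -23]]
... * rho(a^-1) = [[-11, 4], [-3, 1]]  ->  [[-95, 34], [366, -131]]
... * rho(c^-1) = [[7, -2], [-3, 1]]  ->  [[-767, 224], [2955, -863]]
... * rho(a) = [[1, -4], [3, -11]]  ->  [[-95, 604], [366, -2327]]
... * rho(c^-1) = [[7, -2], [-3, 1]]  ->  [[-2477, 794], [9543, -3059]]
... * rho(b) = [[1, 1], [-3, -2]]  ->  [[-4859, -4065], [18720, 15661]]
... * rho(a^-1) = [[-11, 4], [-3, 1]]  ->  [[65644, -23501], [-252903, 90541]]
... * rho(b) = [[1, 1], [-3, -2]]  ->  [[136147, 112646], [-524526, -433985]]
... * rho(a) = [[1, -4], [3, -11]]  ->  [[474085, -1783694], [-1826481, 6871939]]
... * rho(c) = [[1, 2], [3, 7]]  ->  [[-4876997, -11537688], [18789336, 44450611]]
... * rho(a) = [[1, -4], [3, -11]]  ->  [[-39490061, 146422556], [152141169, -564114065]]
... * rho(b) = [[1, 1], [-3, -2]]  ->  [[-478757729, -332335173], [1844483364, 1280369299]]
... * rho(c^-1) = [[7, -2], [-3, 1]]  ->  [[-2354298584, 625180285], [9070275651, -2408597429]]
... * rho(c^-1) = [[7, -2], [-3, 1]]  ->  [[-18355630943, 5333777453], [70717721844, -20549148731]]
tr = -18355630943 + -20549148731 = -38904779674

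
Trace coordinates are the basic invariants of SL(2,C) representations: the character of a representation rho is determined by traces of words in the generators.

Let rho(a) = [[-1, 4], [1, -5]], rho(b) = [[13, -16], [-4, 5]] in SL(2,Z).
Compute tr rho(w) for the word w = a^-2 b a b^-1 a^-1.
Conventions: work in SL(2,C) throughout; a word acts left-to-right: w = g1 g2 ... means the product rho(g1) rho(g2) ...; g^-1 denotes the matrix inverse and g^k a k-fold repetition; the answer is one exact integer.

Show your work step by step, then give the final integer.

-80606

rho(a^-1) = [[-5, -4], [-1, -1]]
... * rho(a^-1) = [[-5, -4], [-1, -1]]  ->  [[29, 24], [6, 5]]
... * rho(b) = [[13, -16], [-4, 5]]  ->  [[281, -344], [58, -71]]
... * rho(a) = [[-1, 4], [1, -5]]  ->  [[-625, 2844], [-129, 587]]
... * rho(b^-1) = [[5, 16], [4, 13]]  ->  [[8251, 26972], [1703, 5567]]
... * rho(a^-1) = [[-5, -4], [-1, -1]]  ->  [[-68227, -59976], [-14082, -12379]]
tr = -68227 + -12379 = -80606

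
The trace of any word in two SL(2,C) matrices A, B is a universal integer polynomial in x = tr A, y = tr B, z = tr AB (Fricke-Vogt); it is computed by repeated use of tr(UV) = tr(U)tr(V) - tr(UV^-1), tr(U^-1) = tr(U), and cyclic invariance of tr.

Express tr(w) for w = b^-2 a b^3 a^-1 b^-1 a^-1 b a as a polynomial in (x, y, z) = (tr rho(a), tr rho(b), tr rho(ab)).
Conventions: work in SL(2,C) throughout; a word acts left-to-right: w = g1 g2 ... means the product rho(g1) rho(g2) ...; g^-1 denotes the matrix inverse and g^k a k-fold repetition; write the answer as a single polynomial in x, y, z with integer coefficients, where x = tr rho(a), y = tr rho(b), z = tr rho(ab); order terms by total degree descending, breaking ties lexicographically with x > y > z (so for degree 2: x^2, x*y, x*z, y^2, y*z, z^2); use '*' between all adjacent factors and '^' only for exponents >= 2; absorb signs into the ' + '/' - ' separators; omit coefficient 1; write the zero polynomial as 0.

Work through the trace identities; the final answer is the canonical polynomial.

trace(a b^2) = trace(b) * trace(a b) - trace(a) = y*z - x
trace(b^3 a) = trace(b) * trace(b a b) - trace(b a) = y^2*z - x*y - z
next, trace(b^2) = trace(b) * trace(b) - trace(1) = y^2 - 2
trace(b^3) = trace(b) * trace(b^2) - trace(b) = y^3 - 3*y
trace(b a^2 b^2) = trace(a) * trace(b^3 a) - trace(b^3) = x*y^2*z - x^2*y - y^3 - x*z + 3*y
trace(a^2 b) = trace(a) * trace(b a) - trace(b) = x*z - y
trace(a^2) = trace(a) * trace(a) - trace(1) = x^2 - 2
trace(b a^2 b) = trace(b) * trace(a^2 b) - trace(a^2) = x*y*z - x^2 - y^2 + 2
next, trace(b a^2 b^3) = trace(b) * trace(b a^2 b^2) - trace(b a^2 b) = x*y^3*z - x^2*y^2 - y^4 - 2*x*y*z + x^2 + 4*y^2 - 2
trace(a b a b) = trace(b a) * trace(b a) - trace(1)   [split at repeated b] = z^2 - 2
and trace(a b a b^2) = trace(b) * trace(a b a b) - trace(a b a) = y*z^2 - x*z - y
next, trace(b a b a b^2) = trace(b) * trace(a b a b^2) - trace(a b a b) = y^2*z^2 - x*y*z - y^2 - z^2 + 2
and trace(b^4 a b a) = trace(b) * trace(b a b a b^2) - trace(b a b a b) = y^3*z^2 - x*y^2*z - y^3 - 2*y*z^2 + x*z + 3*y
and trace(a b^4) = trace(b) * trace(b^2 a b) - trace(b^2 a) = y^3*z - x*y^2 - 2*y*z + x
trace(b^4 a b) = trace(b) * trace(a b^4) - trace(a b^3) = y^4*z - x*y^3 - 3*y^2*z + 2*x*y + z
trace(b a b a^2 b^3) = trace(a) * trace(b^4 a b a) - trace(b^4 a b) = x*y^3*z^2 - x^2*y^2*z - y^4*z - 2*x*y*z^2 + x^2*z + 3*y^2*z + x*y - z
trace(a b a b a b) = trace(a b a b) * trace(a b) - trace(b a)   [split at repeated a] = z^3 - 3*z
next, trace(a b a b a) = trace(a) * trace(b a b a) - trace(b a b) = x*z^2 - y*z - x
next, trace(b^2 a b a b a) = trace(b) * trace(a b a b a b) - trace(a b a b a) = y*z^3 - x*z^2 - 2*y*z + x
next, trace(b a b a b a^2 b) = trace(a) * trace(b^2 a b a b a) - trace(b^2 a b a b) = x*y*z^3 - x^2*z^2 - y^2*z^2 - x*y*z + x^2 + y^2 + z^2 - 2
and trace(b a b a b a^2) = trace(a) * trace(b a b a b a) - trace(b a b a b) = x*z^3 - y*z^2 - 2*x*z + y
next, trace(b a b a^2 b^3 a) = trace(b) * trace(b a b a b a^2 b) - trace(b a b a b a^2) = x*y^2*z^3 - x^2*y*z^2 - y^3*z^2 - x*y^2*z - x*z^3 + x^2*y + y^3 + 2*y*z^2 + 2*x*z - 3*y
trace(a b a^2 b^3 a^-1 b) = trace(b a b a^2 b^3) * trace(a) - trace(b a b a^2 b^3 a) = x^2*y^3*z^2 - x^3*y^2*z - x*y^4*z - x*y^2*z^3 - x^2*y*z^2 + y^3*z^2 + x^3*z + 4*x*y^2*z + x*z^3 - y^3 - 2*y*z^2 - 3*x*z + 3*y
trace(a b^3 a^-1 b^-1 a b a) = trace(a b a^2 b^3 a^-1) * trace(b) - trace(a b a^2 b^3 a^-1 b) = -x^2*y^3*z^2 + x^3*y^2*z + 2*x*y^4*z + x*y^2*z^3 - x^2*y^3 + x^2*y*z^2 - y^5 - y^3*z^2 - x^3*z - 6*x*y^2*z - x*z^3 + x^2*y + 5*y^3 + 2*y*z^2 + 3*x*z - 5*y
next, trace(b a b a b a b^2) = trace(b) * trace(a b a b a b^2) - trace(a b a b a b) = y^2*z^3 - x*y*z^2 - 2*y^2*z - z^3 + x*y + 3*z
trace(b a b a b a b^3) = trace(b) * trace(b a b a b a b^2) - trace(b a b a b a b) = y^3*z^3 - x*y^2*z^2 - 2*y^3*z - 2*y*z^3 + x*y^2 + x*z^2 + 5*y*z - x
trace(a b a b a b a b) = trace(a b a b) * trace(a b a b) - trace(1)   [split at repeated a] = z^4 - 4*z^2 + 2
and trace(a b a b a b a b^2) = trace(b) * trace(a b a b a b a b) - trace(a b a b a b a) = y*z^4 - x*z^3 - 3*y*z^2 + 2*x*z + y
and trace(b a b a b a b^3 a) = trace(b) * trace(a b a b a b a b^2) - trace(a b a b a b a b) = y^2*z^4 - x*y*z^3 - 3*y^2*z^2 - z^4 + 2*x*y*z + y^2 + 4*z^2 - 2
and trace(a b a b a b^3 a^-1 b) = trace(b a b a b a b^3) * trace(a) - trace(b a b a b a b^3 a) = x*y^3*z^3 - x^2*y^2*z^2 - y^2*z^4 - 2*x*y^3*z - x*y*z^3 + x^2*y^2 + x^2*z^2 + 3*y^2*z^2 + z^4 + 3*x*y*z - x^2 - y^2 - 4*z^2 + 2
trace(a b^3 a^-1 b^-1 a b a b) = trace(a b a b a b^3 a^-1) * trace(b) - trace(a b a b a b^3 a^-1 b) = -x*y^3*z^3 + x^2*y^2*z^2 + y^4*z^2 + y^2*z^4 + x*y^3*z + x*y*z^3 - x^2*y^2 - x^2*z^2 - y^4 - 5*y^2*z^2 - z^4 - 2*x*y*z + x^2 + 4*y^2 + 4*z^2 - 2
trace(b a b^-1 a b^3 a^-1 b^-1 a) = trace(a b^3 a^-1 b^-1 a b a) * trace(b) - trace(a b^3 a^-1 b^-1 a b a b) = -x^2*y^4*z^2 + x^3*y^3*z + 2*x*y^5*z + 2*x*y^3*z^3 - x^2*y^4 - y^6 - 2*y^4*z^2 - y^2*z^4 - x^3*y*z - 7*x*y^3*z - 2*x*y*z^3 + 2*x^2*y^2 + x^2*z^2 + 6*y^4 + 7*y^2*z^2 + z^4 + 5*x*y*z - x^2 - 9*y^2 - 4*z^2 + 2
trace(a b^3 a^-1 b^-1 a^-1 b a b^-1) = trace(b a b^-1 a b^3 a^-1 b^-1) * trace(a) - trace(b a b^-1 a b^3 a^-1 b^-1 a) = x^2*y^4*z^2 - x^3*y^3*z - 2*x*y^5*z - 2*x*y^3*z^3 + x^2*y^4 + y^6 + 2*y^4*z^2 + y^2*z^4 + x^3*y*z + 7*x*y^3*z + 2*x*y*z^3 - 2*x^2*y^2 - x^2*z^2 - 6*y^4 - 7*y^2*z^2 - z^4 - 4*x*y*z + 9*y^2 + 4*z^2 - 2
next, trace(a b^3 a^-1 b^-1 a^-1 b a) = trace(b a^2 b^3 a^-1 b^-1) * trace(a) - trace(b a^2 b^3 a^-1 b^-1 a) = x^2*y^3*z^2 - x^3*y^2*z - 2*x*y^4*z - x*y^2*z^3 + x^2*y^3 - x^2*y*z^2 + y^5 + y^3*z^2 + x^3*z + 7*x*y^2*z + x*z^3 - 2*x^2*y - 5*y^3 - 2*y*z^2 - 4*x*z + 5*y
next, trace(b^-2 a b^3 a^-1 b^-1 a^-1 b a) = trace(a b^3 a^-1 b^-1 a^-1 b a b^-1) * trace(b) - trace(a b^3 a^-1 b^-1 a^-1 b a) = x^2*y^5*z^2 - x^3*y^4*z - 2*x*y^6*z - 2*x*y^4*z^3 + x^2*y^5 - x^2*y^3*z^2 + y^7 + 2*y^5*z^2 + y^3*z^4 + 2*x^3*y^2*z + 9*x*y^4*z + 3*x*y^2*z^3 - 3*x^2*y^3 - 7*y^5 - 8*y^3*z^2 - y*z^4 - x^3*z - 11*x*y^2*z - x*z^3 + 2*x^2*y + 14*y^3 + 6*y*z^2 + 4*x*z - 7*y

x^2*y^5*z^2 - x^3*y^4*z - 2*x*y^6*z - 2*x*y^4*z^3 + x^2*y^5 - x^2*y^3*z^2 + y^7 + 2*y^5*z^2 + y^3*z^4 + 2*x^3*y^2*z + 9*x*y^4*z + 3*x*y^2*z^3 - 3*x^2*y^3 - 7*y^5 - 8*y^3*z^2 - y*z^4 - x^3*z - 11*x*y^2*z - x*z^3 + 2*x^2*y + 14*y^3 + 6*y*z^2 + 4*x*z - 7*y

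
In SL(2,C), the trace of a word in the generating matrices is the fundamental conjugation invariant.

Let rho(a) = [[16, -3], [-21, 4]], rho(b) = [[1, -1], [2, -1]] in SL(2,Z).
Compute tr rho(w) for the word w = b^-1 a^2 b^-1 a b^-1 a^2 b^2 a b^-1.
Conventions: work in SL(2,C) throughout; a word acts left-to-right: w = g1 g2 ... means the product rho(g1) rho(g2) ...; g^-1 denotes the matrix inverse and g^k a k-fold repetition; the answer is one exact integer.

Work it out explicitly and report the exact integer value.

115607527

rho(b^-1) = [[-1, 1], [-2, 1]]
... * rho(a) = [[16, -3], [-21, 4]]  ->  [[-37, 7], [-53, 10]]
... * rho(a) = [[16, -3], [-21, 4]]  ->  [[-739, 139], [-1058, 199]]
... * rho(b^-1) = [[-1, 1], [-2, 1]]  ->  [[461, -600], [660, -859]]
... * rho(a) = [[16, -3], [-21, 4]]  ->  [[19976, -3783], [28599, -5416]]
... * rho(b^-1) = [[-1, 1], [-2, 1]]  ->  [[-12410, 16193], [-17767, 23183]]
... * rho(a) = [[16, -3], [-21, 4]]  ->  [[-538613, 102002], [-771115, 146033]]
... * rho(a) = [[16, -3], [-21, 4]]  ->  [[-10759850, 2023847], [-15404533, 2897477]]
... * rho(b) = [[1, -1], [2, -1]]  ->  [[-6712156, 8736003], [-9609579, 12507056]]
... * rho(b) = [[1, -1], [2, -1]]  ->  [[10759850, -2023847], [15404533, -2897477]]
... * rho(a) = [[16, -3], [-21, 4]]  ->  [[214658387, -40374938], [307319545, -57803507]]
... * rho(b^-1) = [[-1, 1], [-2, 1]]  ->  [[-133908511, 174283449], [-191712531, 249516038]]
tr = -133908511 + 249516038 = 115607527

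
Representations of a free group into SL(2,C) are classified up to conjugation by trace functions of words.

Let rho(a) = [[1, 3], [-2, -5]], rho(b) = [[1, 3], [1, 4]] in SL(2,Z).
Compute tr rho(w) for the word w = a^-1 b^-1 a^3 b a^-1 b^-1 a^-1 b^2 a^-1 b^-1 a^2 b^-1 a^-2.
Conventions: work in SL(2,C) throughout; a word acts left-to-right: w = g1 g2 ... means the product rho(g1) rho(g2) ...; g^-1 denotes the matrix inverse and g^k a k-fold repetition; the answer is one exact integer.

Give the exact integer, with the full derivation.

-2442086194

rho(a^-1) = [[-5, -3], [2, 1]]
... * rho(b^-1) = [[4, -3], [-1, 1]]  ->  [[-17, 12], [7, -5]]
... * rho(a) = [[1, 3], [-2, -5]]  ->  [[-41, -111], [17, 46]]
... * rho(a) = [[1, 3], [-2, -5]]  ->  [[181, 432], [-75, -179]]
... * rho(a) = [[1, 3], [-2, -5]]  ->  [[-683, -1617], [283, 670]]
... * rho(b) = [[1, 3], [1, 4]]  ->  [[-2300, -8517], [953, 3529]]
... * rho(a^-1) = [[-5, -3], [2, 1]]  ->  [[-5534, -1617], [2293, 670]]
... * rho(b^-1) = [[4, -3], [-1, 1]]  ->  [[-20519, 14985], [8502, -6209]]
... * rho(a^-1) = [[-5, -3], [2, 1]]  ->  [[132565, 76542], [-54928, -31715]]
... * rho(b) = [[1, 3], [1, 4]]  ->  [[209107, 703863], [-86643, -291644]]
... * rho(b) = [[1, 3], [1, 4]]  ->  [[912970, 3442773], [-378287, -1426505]]
... * rho(a^-1) = [[-5, -3], [2, 1]]  ->  [[2320696, 703863], [-961575, -291644]]
... * rho(b^-1) = [[4, -3], [-1, 1]]  ->  [[8578921, -6258225], [-3554656, 2593081]]
... * rho(a) = [[1, 3], [-2, -5]]  ->  [[21095371, 57027888], [-8740818, -23629373]]
... * rho(a) = [[1, 3], [-2, -5]]  ->  [[-92960405, -221853327], [38517928, 91924411]]
... * rho(b^-1) = [[4, -3], [-1, 1]]  ->  [[-149988293, 57027888], [62147301, -23629373]]
... * rho(a^-1) = [[-5, -3], [2, 1]]  ->  [[863997241, 506992767], [-357995251, -210071276]]
... * rho(a^-1) = [[-5, -3], [2, 1]]  ->  [[-3306000671, -2084998956], [1369833703, 863914477]]
tr = -3306000671 + 863914477 = -2442086194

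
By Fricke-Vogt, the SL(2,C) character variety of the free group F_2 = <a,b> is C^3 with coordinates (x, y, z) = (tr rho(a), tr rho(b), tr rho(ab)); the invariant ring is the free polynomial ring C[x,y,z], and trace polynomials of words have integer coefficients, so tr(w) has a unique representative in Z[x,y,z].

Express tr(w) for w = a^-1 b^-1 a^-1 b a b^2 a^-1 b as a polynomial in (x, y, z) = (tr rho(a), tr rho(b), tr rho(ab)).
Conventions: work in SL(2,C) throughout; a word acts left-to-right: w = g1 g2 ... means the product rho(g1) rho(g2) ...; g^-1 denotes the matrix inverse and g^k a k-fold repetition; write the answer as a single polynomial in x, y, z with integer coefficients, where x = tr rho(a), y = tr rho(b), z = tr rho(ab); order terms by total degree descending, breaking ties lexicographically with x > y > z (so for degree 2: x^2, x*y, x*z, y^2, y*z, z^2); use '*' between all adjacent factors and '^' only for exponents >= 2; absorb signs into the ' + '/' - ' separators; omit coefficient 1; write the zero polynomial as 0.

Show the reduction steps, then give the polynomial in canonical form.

x^2*y^3*z^2 - x^3*y^2*z - x*y^4*z - 2*x*y^2*z^3 + x^2*y^3 + x^2*y*z^2 + y^3*z^2 + y*z^4 + 2*x*y^2*z - x^2*y - 3*y*z^2 + x*z - y

so tr(b^2) = tr(b) * tr(b) - tr(1)   [square of b] = y^2 - 2
reduce: tr(b^3) = tr(b) * tr(b^2) - tr(b)   [square of b] = y^3 - 3*y
reduce: tr(b a b) = tr(b) * tr(a b) - tr(a)   [square of b] = y*z - x
tr(b^3 a) = tr(b) * tr(b a b) - tr(b a)   [square of b] = y^2*z - x*y - z
so tr(b^2 a^-1 b) = tr(b^3) * tr(a) - tr(b^3 a)   [inverse elimination on a] = x*y^3 - y^2*z - 2*x*y + z
tr(b a b^3) = tr(b) * tr(b a b^2) - tr(b a b)   [square of b] = y^3*z - x*y^2 - 2*y*z + x
so tr(a b a b) = tr(b a) * tr(b a) - tr(1)   [split at a repeated b] = z^2 - 2
so tr(a b a) = tr(a) * tr(b a) - tr(b)   [square of a] = x*z - y
reduce: tr(b a b a b) = tr(b) * tr(a b a b) - tr(a b a)   [square of b] = y*z^2 - x*z - y
tr(b^2 a b a b) = tr(b) * tr(b a b a b) - tr(b a b a)   [square of b] = y^2*z^2 - x*y*z - y^2 - z^2 + 2
so tr(b a b a b^3) = tr(b) * tr(b^2 a b a b) - tr(b^2 a b a)   [square of b] = y^3*z^2 - x*y^2*z - y^3 - 2*y*z^2 + x*z + 3*y
so tr(a b a b a b) = tr(a b) * tr(a b a b) - tr(a^-1 b^-1)   [split at a repeated a] = z^3 - 3*z
tr(a b a b a) = tr(a) * tr(b a b a) - tr(b a b)   [square of a] = x*z^2 - y*z - x
reduce: tr(a b a b a b^2) = tr(b) * tr(a b a b a b) - tr(a b a b a)   [square of b] = y*z^3 - x*z^2 - 2*y*z + x
so tr(b a b a b^3 a) = tr(b) * tr(a b a b a b^2) - tr(a b a b a b)   [square of b] = y^2*z^3 - x*y*z^2 - 2*y^2*z - z^3 + x*y + 3*z
tr(a b a b^3 a^-1 b) = tr(b a b a b^3) * tr(a) - tr(b a b a b^3 a)   [inverse elimination on a] = x*y^3*z^2 - x^2*y^2*z - y^2*z^3 - x*y^3 - x*y*z^2 + x^2*z + 2*y^2*z + z^3 + 2*x*y - 3*z
so tr(b a^-1 b^-1 a b a b^2) = tr(a b a b^3 a^-1) * tr(b) - tr(a b a b^3 a^-1 b)   [inverse elimination on b] = -x*y^3*z^2 + x^2*y^2*z + y^4*z + y^2*z^3 + x*y*z^2 - x^2*z - 4*y^2*z - z^3 - x*y + 3*z
tr(a^2) = tr(a) * tr(a) - tr(1)   [square of a] = x^2 - 2
so tr(a b^2 a) = tr(b) * tr(a^2 b) - tr(a^2)   [square of b] = x*y*z - x^2 - y^2 + 2
so tr(b a b^2 a b) = tr(b) * tr(a b^2 a b) - tr(a b^2 a)   [square of b] = y^2*z^2 - 2*x*y*z + x^2 - 2
reduce: tr(a b a^2) = tr(a) * tr(a b a) - tr(a b)   [square of a] = x^2*z - x*y - z
so tr(a b^2 a b a) = tr(b) * tr(a b a^2 b) - tr(a b a^2)   [square of b] = x*y*z^2 - x^2*z - y^2*z + z
so tr(b a b a b^2 a b) = tr(b) * tr(a b^2 a b a b) - tr(a b^2 a b a)   [square of b] = y^2*z^3 - 2*x*y*z^2 + x^2*z - y^2*z + x*y - z
tr(a b a b a b a b) = tr(a b a b a b) * tr(a b) - tr(b a b a)   [split at a repeated a] = z^4 - 4*z^2 + 2
so tr(a b a b a b a) = tr(a) * tr(b a b a b a) - tr(b a b a b)   [square of a] = x*z^3 - y*z^2 - 2*x*z + y
tr(b a b a b^2 a b a) = tr(b) * tr(a b a b a b a b) - tr(a b a b a b a)   [square of b] = y*z^4 - x*z^3 - 3*y*z^2 + 2*x*z + y
tr(a b a b^2 a b a^-1 b) = tr(b a b a b^2 a b) * tr(a) - tr(b a b a b^2 a b a)   [inverse elimination on a] = x*y^2*z^3 - 2*x^2*y*z^2 - y*z^4 + x^3*z - x*y^2*z + x*z^3 + x^2*y + 3*y*z^2 - 3*x*z - y
tr(b a^-1 b^-1 a b a b^2 a) = tr(a b a b^2 a b a^-1) * tr(b) - tr(a b a b^2 a b a^-1 b)   [inverse elimination on b] = -x*y^2*z^3 + 2*x^2*y*z^2 + y^3*z^2 + y*z^4 - x^3*z - x*y^2*z - x*z^3 - 3*y*z^2 + 3*x*z - y
tr(b a b^2 a^-1 b a^-1 b^-1 a) = tr(b a^-1 b^-1 a b a b^2) * tr(a) - tr(b a^-1 b^-1 a b a b^2 a)   [inverse elimination on a] = -x^2*y^3*z^2 + x^3*y^2*z + x*y^4*z + 2*x*y^2*z^3 - x^2*y*z^2 - y^3*z^2 - y*z^4 - 3*x*y^2*z - x^2*y + 3*y*z^2 + y
reduce: tr(a^-1 b^-1 a^-1 b a b^2 a^-1 b) = tr(b a b^2 a^-1 b a^-1 b^-1) * tr(a) - tr(b a b^2 a^-1 b a^-1 b^-1 a)   [inverse elimination on a] = x^2*y^3*z^2 - x^3*y^2*z - x*y^4*z - 2*x*y^2*z^3 + x^2*y^3 + x^2*y*z^2 + y^3*z^2 + y*z^4 + 2*x*y^2*z - x^2*y - 3*y*z^2 + x*z - y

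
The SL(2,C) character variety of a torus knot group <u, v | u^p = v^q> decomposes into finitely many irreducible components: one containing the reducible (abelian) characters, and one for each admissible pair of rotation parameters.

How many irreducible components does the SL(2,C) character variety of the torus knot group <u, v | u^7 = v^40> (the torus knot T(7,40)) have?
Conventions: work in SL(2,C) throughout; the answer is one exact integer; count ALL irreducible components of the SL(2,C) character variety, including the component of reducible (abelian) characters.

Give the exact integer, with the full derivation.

118

For T(7,40): irreducibility forces the central element u^7 = v^40 to one of +I, -I.
This locks tr(u) to 2*cos(pi*alpha/7), alpha in 1..6, and tr(v) to 2*cos(pi*beta/40), beta in 1..39, on each component of irreducible characters.
The two central values (-1)^alpha I and (-1)^beta I must be the same matrix, so alpha and beta share a parity.
count pairs: odd alpha (3 choices) x odd beta (20), plus even alpha (3) x even beta (19): 3*20 + 3*19 = 117.
components with irreducible characters: 117; plus the single component of reducible (abelian) characters: total 118.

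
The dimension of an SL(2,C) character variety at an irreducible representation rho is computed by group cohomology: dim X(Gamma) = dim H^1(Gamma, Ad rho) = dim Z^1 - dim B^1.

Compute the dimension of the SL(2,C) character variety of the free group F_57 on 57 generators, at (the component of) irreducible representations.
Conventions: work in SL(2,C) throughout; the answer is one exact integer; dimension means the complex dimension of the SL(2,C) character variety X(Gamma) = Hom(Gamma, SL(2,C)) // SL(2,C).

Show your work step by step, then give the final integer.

Gamma = F_57 has 57 generators and no relators.
Z^1(Gamma, Ad rho) = (sl_2)^57: a cocycle is a free choice of one sl_2 vector per generator, so dim Z^1 = 3*57 = 171.
At an irreducible rho the centralizer of the image in sl_2 is 0, so the coboundary map sl_2 -> Z^1 is injective: dim B^1 = 3.
Therefore dim X = 171 - 3 = 168.

168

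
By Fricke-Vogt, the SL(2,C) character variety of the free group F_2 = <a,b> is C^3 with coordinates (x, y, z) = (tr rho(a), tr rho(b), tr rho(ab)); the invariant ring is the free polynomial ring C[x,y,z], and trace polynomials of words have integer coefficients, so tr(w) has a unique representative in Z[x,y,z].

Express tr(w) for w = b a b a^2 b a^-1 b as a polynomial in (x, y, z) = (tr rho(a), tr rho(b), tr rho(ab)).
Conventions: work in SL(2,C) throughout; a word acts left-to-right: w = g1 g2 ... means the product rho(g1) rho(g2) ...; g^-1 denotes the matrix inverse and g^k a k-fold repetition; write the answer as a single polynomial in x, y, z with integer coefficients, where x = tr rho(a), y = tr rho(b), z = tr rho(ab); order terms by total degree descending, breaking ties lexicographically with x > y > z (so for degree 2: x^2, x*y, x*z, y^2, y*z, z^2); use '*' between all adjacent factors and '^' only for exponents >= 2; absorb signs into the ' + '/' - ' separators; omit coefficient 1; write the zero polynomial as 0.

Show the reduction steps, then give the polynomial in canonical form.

tr(b a b a) = tr(b a)*tr(b a) - tr(1)   [split at a repeated b] = z^2 - 2
tr(b a b) = tr(b)*tr(a b) - tr(a)   [square of b] = y*z - x
so tr(a b a^2 b) = tr(a)*tr(b a b a) - tr(b a b)   [square of a] = x*z^2 - y*z - x
tr(a b a) = tr(a)*tr(b a) - tr(b)   [square of a] = x*z - y
so tr(a b a^2) = tr(a)*tr(a b a) - tr(a b)   [square of a] = x^2*z - x*y - z
tr(a b a^2 b^2) = tr(b)*tr(a b a^2 b) - tr(a b a^2)   [square of b] = x*y*z^2 - x^2*z - y^2*z + z
tr(b^2 a b a^2 b) = tr(b)*tr(a b a^2 b^2) - tr(a b a^2 b)   [square of b] = x*y^2*z^2 - x^2*y*z - y^3*z - x*z^2 + 2*y*z + x
reduce: tr(b a b a b a) = tr(a b a b)*tr(a b) - tr(b a)   [split at a repeated a] = z^3 - 3*z
reduce: tr(b a b a b) = tr(b)*tr(a b a b) - tr(a b a)   [square of b] = y*z^2 - x*z - y
so tr(a b a^2 b a b) = tr(a)*tr(b a b a b a) - tr(b a b a b)   [square of a] = x*z^3 - y*z^2 - 2*x*z + y
tr(b^2) = tr(b)*tr(b) - tr(1)   [square of b] = y^2 - 2
reduce: tr(b a^2 b) = tr(a)*tr(b^2 a) - tr(b^2)   [square of a] = x*y*z - x^2 - y^2 + 2
tr(a b a^2 b a) = tr(a)*tr(b a^2 b a) - tr(b a^2 b)   [square of a] = x^2*z^2 - 2*x*y*z + y^2 - 2
so tr(b^2 a b a^2 b a) = tr(b)*tr(a b a^2 b a b) - tr(a b a^2 b a)   [square of b] = x*y*z^3 - x^2*z^2 - y^2*z^2 + 2
tr(b a b a^2 b a^-1 b) = tr(b^2 a b a^2 b)*tr(a) - tr(b^2 a b a^2 b a)   [inverse elimination on a] = x^2*y^2*z^2 - x^3*y*z - x*y^3*z - x*y*z^3 + y^2*z^2 + 2*x*y*z + x^2 - 2

x^2*y^2*z^2 - x^3*y*z - x*y^3*z - x*y*z^3 + y^2*z^2 + 2*x*y*z + x^2 - 2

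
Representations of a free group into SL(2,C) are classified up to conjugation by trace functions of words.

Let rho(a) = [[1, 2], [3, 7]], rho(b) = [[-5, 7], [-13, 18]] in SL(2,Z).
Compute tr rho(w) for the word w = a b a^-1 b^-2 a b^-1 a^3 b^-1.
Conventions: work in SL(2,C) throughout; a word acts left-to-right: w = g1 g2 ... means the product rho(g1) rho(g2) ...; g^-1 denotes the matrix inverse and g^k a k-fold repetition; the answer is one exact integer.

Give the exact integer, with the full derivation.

rho(a) = [[1, 2], [3, 7]]
... * rho(b) = [[-5, 7], [-13, 18]]  ->  [[-31, 43], [-106, 147]]
... * rho(a^-1) = [[7, -2], [-3, 1]]  ->  [[-346, 105], [-1183, 359]]
... * rho(b^-1) = [[18, -7], [13, -5]]  ->  [[-4863, 1897], [-16627, 6486]]
... * rho(b^-1) = [[18, -7], [13, -5]]  ->  [[-62873, 24556], [-214968, 83959]]
... * rho(a) = [[1, 2], [3, 7]]  ->  [[10795, 46146], [36909, 157777]]
... * rho(b^-1) = [[18, -7], [13, -5]]  ->  [[794208, -306295], [2715463, -1047248]]
... * rho(a) = [[1, 2], [3, 7]]  ->  [[-124677, -555649], [-426281, -1899810]]
... * rho(a) = [[1, 2], [3, 7]]  ->  [[-1791624, -4138897], [-6125711, -14151232]]
... * rho(a) = [[1, 2], [3, 7]]  ->  [[-14208315, -32555527], [-48579407, -111310046]]
... * rho(b^-1) = [[18, -7], [13, -5]]  ->  [[-678971521, 262235840], [-2321459924, 896606079]]
tr = -678971521 + 896606079 = 217634558

217634558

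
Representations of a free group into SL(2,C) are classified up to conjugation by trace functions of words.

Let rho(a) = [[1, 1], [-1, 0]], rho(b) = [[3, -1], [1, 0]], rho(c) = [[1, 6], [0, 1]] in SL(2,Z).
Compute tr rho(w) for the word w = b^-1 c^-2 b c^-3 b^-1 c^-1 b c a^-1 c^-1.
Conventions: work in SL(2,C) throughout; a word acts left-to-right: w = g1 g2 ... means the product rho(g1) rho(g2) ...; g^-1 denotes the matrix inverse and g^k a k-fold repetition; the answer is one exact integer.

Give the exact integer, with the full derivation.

rho(b^-1) = [[0, 1], [-1, 3]]
... * rho(c^-1) = [[1, -6], [0, 1]]  ->  [[0, 1], [-1, 9]]
... * rho(c^-1) = [[1, -6], [0, 1]]  ->  [[0, 1], [-1, 15]]
... * rho(b) = [[3, -1], [1, 0]]  ->  [[1, 0], [12, 1]]
... * rho(c^-1) = [[1, -6], [0, 1]]  ->  [[1, -6], [12, -71]]
... * rho(c^-1) = [[1, -6], [0, 1]]  ->  [[1, -12], [12, -143]]
... * rho(c^-1) = [[1, -6], [0, 1]]  ->  [[1, -18], [12, -215]]
... * rho(b^-1) = [[0, 1], [-1, 3]]  ->  [[18, -53], [215, -633]]
... * rho(c^-1) = [[1, -6], [0, 1]]  ->  [[18, -161], [215, -1923]]
... * rho(b) = [[3, -1], [1, 0]]  ->  [[-107, -18], [-1278, -215]]
... * rho(c) = [[1, 6], [0, 1]]  ->  [[-107, -660], [-1278, -7883]]
... * rho(a^-1) = [[0, -1], [1, 1]]  ->  [[-660, -553], [-7883, -6605]]
... * rho(c^-1) = [[1, -6], [0, 1]]  ->  [[-660, 3407], [-7883, 40693]]
tr = -660 + 40693 = 40033

40033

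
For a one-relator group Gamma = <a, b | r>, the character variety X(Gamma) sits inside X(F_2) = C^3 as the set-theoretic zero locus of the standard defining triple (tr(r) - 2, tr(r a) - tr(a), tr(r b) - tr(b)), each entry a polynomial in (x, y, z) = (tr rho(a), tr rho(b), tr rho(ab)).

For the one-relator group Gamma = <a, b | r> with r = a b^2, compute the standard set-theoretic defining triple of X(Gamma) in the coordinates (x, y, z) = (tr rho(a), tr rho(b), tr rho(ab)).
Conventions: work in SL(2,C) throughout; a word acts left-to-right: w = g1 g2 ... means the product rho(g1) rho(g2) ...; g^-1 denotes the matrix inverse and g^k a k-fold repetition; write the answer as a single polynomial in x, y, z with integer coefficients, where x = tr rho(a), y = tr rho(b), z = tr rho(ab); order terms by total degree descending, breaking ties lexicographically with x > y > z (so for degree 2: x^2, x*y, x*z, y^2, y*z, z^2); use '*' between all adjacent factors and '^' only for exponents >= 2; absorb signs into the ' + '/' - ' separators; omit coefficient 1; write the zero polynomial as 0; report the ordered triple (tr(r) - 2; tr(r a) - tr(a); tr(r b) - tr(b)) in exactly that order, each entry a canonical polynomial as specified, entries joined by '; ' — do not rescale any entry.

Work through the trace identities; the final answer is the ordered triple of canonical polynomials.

y*z - x - 2; x*y*z - x^2 - y^2 - x + 2; y^2*z - x*y - y - z

next, trace(a b^2) = trace(b)*trace(a b) - trace(a)  (reduce the b square) = y*z - x
trace(b^2) = trace(b)*trace(b) - trace(1) = y^2 - 2
and trace(a b^2 a) = trace(a)*trace(b^2 a) - trace(b^2) = x*y*z - x^2 - y^2 + 2
next, trace(a b^3) = trace(b)*trace(b a b) - trace(b a) = y^2*z - x*y - z
assemble the triple (trace(r) - 2; trace(r a) - x; trace(r b) - y)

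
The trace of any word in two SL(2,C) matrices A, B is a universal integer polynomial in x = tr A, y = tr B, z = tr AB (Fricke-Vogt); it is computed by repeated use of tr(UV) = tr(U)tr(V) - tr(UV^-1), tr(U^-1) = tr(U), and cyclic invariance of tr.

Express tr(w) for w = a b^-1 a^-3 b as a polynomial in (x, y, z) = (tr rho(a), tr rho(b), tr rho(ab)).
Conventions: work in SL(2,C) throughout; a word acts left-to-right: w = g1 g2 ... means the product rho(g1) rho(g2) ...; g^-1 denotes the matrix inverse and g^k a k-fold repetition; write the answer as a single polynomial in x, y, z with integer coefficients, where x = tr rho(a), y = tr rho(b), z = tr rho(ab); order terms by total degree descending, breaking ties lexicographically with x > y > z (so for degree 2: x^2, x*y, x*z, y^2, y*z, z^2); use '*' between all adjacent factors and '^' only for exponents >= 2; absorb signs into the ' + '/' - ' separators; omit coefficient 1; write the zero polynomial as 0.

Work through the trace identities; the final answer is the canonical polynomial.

-x^3*y*z + x^4 + x^2*y^2 + x^2*z^2 + x*y*z - 4*x^2 - y^2 - z^2 + 2

trace(a^-1 b) = trace(b) trace(a) - trace(b a) = x*y - z
reduce: trace(a^-2 b) = trace(a^-1 b) trace(a) - trace(a^-1 b a) = x^2*y - x*z - y
reduce: trace(b a b) = trace(b) trace(a b) - trace(a) = y*z - x
trace(b a b a) = trace(b a) trace(b a) - trace(1)   [split at repeated b] = z^2 - 2
trace(b a b a^-1) = trace(b a b) trace(a) - trace(b a b a) = x*y*z - x^2 - z^2 + 2
so trace(a^-2 b a b) = trace(b a b a^-1) trace(a) - trace(b a b) = x^2*y*z - x^3 - x*z^2 - y*z + 3*x
reduce: trace(a^-3 b a b) = trace(a^-2 b a b) trace(a) - trace(a^-2 b a b a) = x^3*y*z - x^4 - x^2*z^2 - 2*x*y*z + 4*x^2 + z^2 - 2
trace(a b^-1 a^-3 b) = trace(a^-3 b a) trace(b) - trace(a^-3 b a b) = -x^3*y*z + x^4 + x^2*y^2 + x^2*z^2 + x*y*z - 4*x^2 - y^2 - z^2 + 2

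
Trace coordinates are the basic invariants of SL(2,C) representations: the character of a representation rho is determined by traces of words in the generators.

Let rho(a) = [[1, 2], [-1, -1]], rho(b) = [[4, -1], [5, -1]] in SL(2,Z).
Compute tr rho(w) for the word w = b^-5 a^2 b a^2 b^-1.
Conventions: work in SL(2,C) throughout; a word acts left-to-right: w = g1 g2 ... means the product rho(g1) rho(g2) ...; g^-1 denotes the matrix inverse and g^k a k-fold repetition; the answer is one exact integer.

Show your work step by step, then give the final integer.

123

rho(b^-1) = [[-1, 1], [-5, 4]]
... * rho(b^-1) = [[-1, 1], [-5, 4]]  ->  [[-4, 3], [-15, 11]]
... * rho(b^-1) = [[-1, 1], [-5, 4]]  ->  [[-11, 8], [-40, 29]]
... * rho(b^-1) = [[-1, 1], [-5, 4]]  ->  [[-29, 21], [-105, 76]]
... * rho(b^-1) = [[-1, 1], [-5, 4]]  ->  [[-76, 55], [-275, 199]]
... * rho(a) = [[1, 2], [-1, -1]]  ->  [[-131, -207], [-474, -749]]
... * rho(a) = [[1, 2], [-1, -1]]  ->  [[76, -55], [275, -199]]
... * rho(b) = [[4, -1], [5, -1]]  ->  [[29, -21], [105, -76]]
... * rho(a) = [[1, 2], [-1, -1]]  ->  [[50, 79], [181, 286]]
... * rho(a) = [[1, 2], [-1, -1]]  ->  [[-29, 21], [-105, 76]]
... * rho(b^-1) = [[-1, 1], [-5, 4]]  ->  [[-76, 55], [-275, 199]]
tr = -76 + 199 = 123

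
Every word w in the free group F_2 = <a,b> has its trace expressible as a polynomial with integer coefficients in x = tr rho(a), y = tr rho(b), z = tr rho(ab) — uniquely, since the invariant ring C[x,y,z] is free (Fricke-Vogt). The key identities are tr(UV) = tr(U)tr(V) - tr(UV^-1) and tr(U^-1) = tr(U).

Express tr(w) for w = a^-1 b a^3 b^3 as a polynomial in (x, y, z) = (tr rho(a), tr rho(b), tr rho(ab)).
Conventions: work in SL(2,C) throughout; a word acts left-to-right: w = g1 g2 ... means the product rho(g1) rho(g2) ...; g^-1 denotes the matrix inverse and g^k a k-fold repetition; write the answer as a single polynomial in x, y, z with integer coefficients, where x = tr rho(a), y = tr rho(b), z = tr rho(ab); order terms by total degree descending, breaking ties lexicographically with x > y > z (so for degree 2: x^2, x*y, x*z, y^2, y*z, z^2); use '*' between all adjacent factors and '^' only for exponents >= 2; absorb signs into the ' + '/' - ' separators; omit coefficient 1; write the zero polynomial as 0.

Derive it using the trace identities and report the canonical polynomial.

trace(b^2 a) = trace(b)*trace(a b) - trace(a)   [square of b] = y*z - x
trace(b^2) = trace(b)*trace(b) - trace(1)   [square of b] = y^2 - 2
and trace(a^2 b^2) = trace(a)*trace(b^2 a) - trace(b^2)   [square of a] = x*y*z - x^2 - y^2 + 2
trace(a^2 b) = trace(a)*trace(b a) - trace(b)   [square of a] = x*z - y
trace(a b^3 a) = trace(b)*trace(a^2 b^2) - trace(a^2 b)   [square of b] = x*y^2*z - x^2*y - y^3 - x*z + 3*y
and trace(a b^3) = trace(b)*trace(b a b) - trace(b a)   [square of b] = y^2*z - x*y - z
next, trace(b a^3 b^2) = trace(a)*trace(a b^3 a) - trace(a b^3)   [square of a] = x^2*y^2*z - x^3*y - x*y^3 - x^2*z - y^2*z + 4*x*y + z
next, trace(b a^3 b) = trace(a)*trace(a b^2 a) - trace(a b^2)   [square of a] = x^2*y*z - x^3 - x*y^2 - y*z + 3*x
next, trace(b a^3 b^3) = trace(b)*trace(b a^3 b^2) - trace(b a^3 b)   [square of b] = x^2*y^3*z - x^3*y^2 - x*y^4 - 2*x^2*y*z - y^3*z + x^3 + 5*x*y^2 + 2*y*z - 3*x
next, trace(a b a b) = trace(b a)*trace(b a) - trace(1)   [split at a repeated b] = z^2 - 2
and trace(b^2 a b a) = trace(b)*trace(a b a b) - trace(a b a)   [square of b] = y*z^2 - x*z - y
next, trace(a b^2 a b a) = trace(a)*trace(b^2 a b a) - trace(b^2 a b)   [square of a] = x*y*z^2 - x^2*z - y^2*z + z
next, trace(a b a^3 b^2) = trace(a)*trace(a b^2 a b a) - trace(a b^2 a b)   [square of a] = x^2*y*z^2 - x^3*z - x*y^2*z - y*z^2 + 2*x*z + y
trace(b a b a^2) = trace(a)*trace(b a b a) - trace(b a b)   [square of a] = x*z^2 - y*z - x
next, trace(a b a^3 b) = trace(a)*trace(b a b a^2) - trace(b a b a)   [square of a] = x^2*z^2 - x*y*z - x^2 - z^2 + 2
trace(b a^3 b^3 a) = trace(b)*trace(a b a^3 b^2) - trace(a b a^3 b)   [square of b] = x^2*y^2*z^2 - x^3*y*z - x*y^3*z - x^2*z^2 - y^2*z^2 + 3*x*y*z + x^2 + y^2 + z^2 - 2
and trace(a^-1 b a^3 b^3) = trace(b a^3 b^3)*trace(a) - trace(b a^3 b^3 a)   [inverse elimination on a] = x^3*y^3*z - x^4*y^2 - x^2*y^4 - x^2*y^2*z^2 - x^3*y*z + x^4 + 5*x^2*y^2 + x^2*z^2 + y^2*z^2 - x*y*z - 4*x^2 - y^2 - z^2 + 2

x^3*y^3*z - x^4*y^2 - x^2*y^4 - x^2*y^2*z^2 - x^3*y*z + x^4 + 5*x^2*y^2 + x^2*z^2 + y^2*z^2 - x*y*z - 4*x^2 - y^2 - z^2 + 2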